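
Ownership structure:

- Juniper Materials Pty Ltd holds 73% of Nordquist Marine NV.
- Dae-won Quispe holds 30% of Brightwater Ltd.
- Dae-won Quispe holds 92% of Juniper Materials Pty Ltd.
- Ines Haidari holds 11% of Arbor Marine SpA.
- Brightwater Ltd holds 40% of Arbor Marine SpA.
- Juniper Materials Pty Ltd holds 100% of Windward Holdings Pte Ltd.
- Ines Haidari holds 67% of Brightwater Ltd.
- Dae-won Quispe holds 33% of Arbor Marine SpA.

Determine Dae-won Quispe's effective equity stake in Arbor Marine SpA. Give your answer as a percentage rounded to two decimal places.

Dae-won reaches Arbor along 2 paths.
Direct stake: 33% = 33%.
Via Brightwater: 30% × 40% = 12%.
Total: 33% + 12% = 45%.
Rounded: 45.00%.

45.00%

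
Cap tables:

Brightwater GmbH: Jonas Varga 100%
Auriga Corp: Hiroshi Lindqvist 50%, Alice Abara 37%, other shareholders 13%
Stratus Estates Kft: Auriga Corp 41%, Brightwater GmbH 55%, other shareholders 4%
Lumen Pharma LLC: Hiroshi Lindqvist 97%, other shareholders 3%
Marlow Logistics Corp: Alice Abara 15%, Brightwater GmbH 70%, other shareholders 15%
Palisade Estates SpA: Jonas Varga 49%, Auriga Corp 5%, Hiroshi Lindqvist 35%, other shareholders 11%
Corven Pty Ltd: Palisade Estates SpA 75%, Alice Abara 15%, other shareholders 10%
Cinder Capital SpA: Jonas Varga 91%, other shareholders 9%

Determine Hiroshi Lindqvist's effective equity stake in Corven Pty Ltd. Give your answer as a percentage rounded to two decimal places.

28.13%

Hiroshi reaches Corven along 2 paths.
Via Auriga → Palisade: 50% × 5% × 75% = 1.875%.
Via Palisade: 35% × 75% = 26.25%.
Total: 1.875% + 26.25% = 28.125%.
Rounded: 28.13%.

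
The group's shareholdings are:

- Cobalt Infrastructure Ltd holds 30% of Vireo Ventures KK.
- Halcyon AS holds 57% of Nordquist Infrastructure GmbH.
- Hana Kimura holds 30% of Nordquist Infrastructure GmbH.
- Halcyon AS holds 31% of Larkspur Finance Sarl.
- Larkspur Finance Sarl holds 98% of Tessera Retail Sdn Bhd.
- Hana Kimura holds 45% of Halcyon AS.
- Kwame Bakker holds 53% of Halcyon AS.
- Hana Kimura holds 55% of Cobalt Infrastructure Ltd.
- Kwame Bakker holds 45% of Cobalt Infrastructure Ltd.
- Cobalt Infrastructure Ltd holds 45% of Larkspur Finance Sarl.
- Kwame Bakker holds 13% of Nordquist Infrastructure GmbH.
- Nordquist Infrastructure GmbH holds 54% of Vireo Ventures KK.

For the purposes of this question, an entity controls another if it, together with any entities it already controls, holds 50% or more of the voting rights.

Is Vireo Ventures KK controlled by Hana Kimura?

Hana holds 55% of Cobalt, so Hana controls Cobalt.
In Vireo, Hana's side holds only 30%, not ≥ 50%.
So Hana does not control Vireo.

No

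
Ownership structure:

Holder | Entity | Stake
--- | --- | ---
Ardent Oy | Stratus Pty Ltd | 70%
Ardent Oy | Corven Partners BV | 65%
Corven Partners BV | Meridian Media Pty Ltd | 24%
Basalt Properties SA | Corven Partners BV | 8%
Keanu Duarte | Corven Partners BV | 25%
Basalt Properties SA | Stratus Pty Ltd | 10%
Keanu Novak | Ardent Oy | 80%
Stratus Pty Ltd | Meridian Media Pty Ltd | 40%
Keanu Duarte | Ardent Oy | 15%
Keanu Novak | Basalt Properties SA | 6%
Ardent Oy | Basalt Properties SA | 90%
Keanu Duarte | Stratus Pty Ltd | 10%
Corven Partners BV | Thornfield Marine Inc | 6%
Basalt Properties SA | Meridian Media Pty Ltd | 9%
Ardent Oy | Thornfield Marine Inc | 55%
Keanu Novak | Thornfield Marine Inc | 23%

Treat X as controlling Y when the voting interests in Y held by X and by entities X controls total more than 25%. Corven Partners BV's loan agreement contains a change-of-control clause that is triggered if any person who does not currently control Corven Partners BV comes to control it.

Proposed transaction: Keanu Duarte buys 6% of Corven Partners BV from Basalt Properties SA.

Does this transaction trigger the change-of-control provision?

The purchase adds only to Keanu Duarte's holdings (Basalt's stake shrinks), so Keanu Duarte is the only person who could newly come to control Corven.
Keanu Duarte's largest direct stake is 25% in Corven, which does not meet the threshold, so Keanu Duarte controls no company.
In Corven, Keanu Duarte's side holds only 25%, not > 25%.
So before the transaction, Keanu Duarte does not control Corven.
After the purchase, Keanu Duarte's direct stake in Corven rises to 25% + 6% = 31%, and Basalt's stake falls to 2%.
Keanu Duarte holds 31% of Corven, so Keanu Duarte controls Corven.
Keanu Duarte did not control Corven before and does after, so the clause is triggered.

Yes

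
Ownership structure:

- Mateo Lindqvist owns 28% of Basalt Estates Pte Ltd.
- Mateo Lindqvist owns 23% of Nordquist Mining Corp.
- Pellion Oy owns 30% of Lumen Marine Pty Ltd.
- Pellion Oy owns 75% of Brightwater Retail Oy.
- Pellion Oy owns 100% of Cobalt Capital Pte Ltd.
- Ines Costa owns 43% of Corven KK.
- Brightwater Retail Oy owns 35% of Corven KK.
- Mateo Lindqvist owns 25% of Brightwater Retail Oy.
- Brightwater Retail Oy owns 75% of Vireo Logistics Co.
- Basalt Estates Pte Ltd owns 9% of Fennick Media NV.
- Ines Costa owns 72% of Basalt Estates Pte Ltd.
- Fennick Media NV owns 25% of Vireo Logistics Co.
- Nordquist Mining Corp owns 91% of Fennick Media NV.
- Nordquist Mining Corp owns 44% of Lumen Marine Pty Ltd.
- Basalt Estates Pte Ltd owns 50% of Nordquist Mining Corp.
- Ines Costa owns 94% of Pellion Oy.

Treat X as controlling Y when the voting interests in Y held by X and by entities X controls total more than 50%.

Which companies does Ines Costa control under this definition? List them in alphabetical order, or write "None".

Basalt Estates Pte Ltd, Brightwater Retail Oy, Cobalt Capital Pte Ltd, Corven KK, Pellion Oy, Vireo Logistics Co

Ines holds 72% of Basalt, so Ines controls Basalt.
Ines holds 94% of Pellion, so Ines controls Pellion.
Pellion holds 75% of Brightwater, so Ines controls Brightwater.
Brightwater and Ines together hold 35% + 43% = 78% of Corven, so Ines controls Corven.
Pellion holds 100% of Cobalt, so Ines controls Cobalt.
Brightwater holds 75% of Vireo, so Ines controls Vireo.
No other company's threshold is met.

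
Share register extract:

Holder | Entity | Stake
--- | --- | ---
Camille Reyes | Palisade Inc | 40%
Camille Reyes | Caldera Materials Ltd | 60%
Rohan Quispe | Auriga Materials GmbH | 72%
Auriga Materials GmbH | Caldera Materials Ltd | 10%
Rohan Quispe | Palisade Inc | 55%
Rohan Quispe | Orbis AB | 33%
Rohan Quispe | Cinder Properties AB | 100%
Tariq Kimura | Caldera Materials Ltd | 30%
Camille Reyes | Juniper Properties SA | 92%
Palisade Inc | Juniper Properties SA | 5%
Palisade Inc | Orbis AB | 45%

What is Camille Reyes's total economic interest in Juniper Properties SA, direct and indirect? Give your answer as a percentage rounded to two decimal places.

94.00%

Camille reaches Juniper along 2 paths.
Direct stake: 92% = 92%.
Via Palisade: 40% × 5% = 2%.
Total: 92% + 2% = 94%.
Rounded: 94.00%.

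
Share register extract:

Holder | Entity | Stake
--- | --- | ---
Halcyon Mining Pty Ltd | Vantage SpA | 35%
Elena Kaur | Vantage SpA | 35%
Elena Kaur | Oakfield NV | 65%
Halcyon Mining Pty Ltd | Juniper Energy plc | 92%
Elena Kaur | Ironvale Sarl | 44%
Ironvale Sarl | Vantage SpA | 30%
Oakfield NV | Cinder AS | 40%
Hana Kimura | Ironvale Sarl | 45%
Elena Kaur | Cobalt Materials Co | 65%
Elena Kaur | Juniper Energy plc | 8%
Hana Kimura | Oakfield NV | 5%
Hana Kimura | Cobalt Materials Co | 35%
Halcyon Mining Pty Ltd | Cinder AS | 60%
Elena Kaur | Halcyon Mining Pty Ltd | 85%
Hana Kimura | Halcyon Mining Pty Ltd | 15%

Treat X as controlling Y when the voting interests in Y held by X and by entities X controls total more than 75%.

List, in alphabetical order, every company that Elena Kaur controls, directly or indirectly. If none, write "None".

Halcyon Mining Pty Ltd, Juniper Energy plc

Elena holds 85% of Halcyon, so Elena controls Halcyon.
Elena and Halcyon together hold 8% + 92% = 100% of Juniper, so Elena controls Juniper.
No other company's threshold is met.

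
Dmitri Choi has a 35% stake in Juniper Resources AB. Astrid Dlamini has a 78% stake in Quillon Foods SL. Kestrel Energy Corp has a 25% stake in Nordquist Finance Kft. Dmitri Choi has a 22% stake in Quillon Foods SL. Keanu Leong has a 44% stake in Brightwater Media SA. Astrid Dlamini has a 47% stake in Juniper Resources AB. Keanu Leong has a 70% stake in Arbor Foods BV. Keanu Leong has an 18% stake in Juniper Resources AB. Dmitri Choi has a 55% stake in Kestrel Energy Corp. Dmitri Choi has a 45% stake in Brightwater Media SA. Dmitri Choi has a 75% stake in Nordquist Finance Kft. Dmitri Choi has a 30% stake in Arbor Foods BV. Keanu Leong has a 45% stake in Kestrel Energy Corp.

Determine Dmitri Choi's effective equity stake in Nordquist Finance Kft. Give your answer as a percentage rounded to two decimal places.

Dmitri reaches Nordquist along 2 paths.
Direct stake: 75% = 75%.
Via Kestrel: 55% × 25% = 13.75%.
Total: 75% + 13.75% = 88.75%.

88.75%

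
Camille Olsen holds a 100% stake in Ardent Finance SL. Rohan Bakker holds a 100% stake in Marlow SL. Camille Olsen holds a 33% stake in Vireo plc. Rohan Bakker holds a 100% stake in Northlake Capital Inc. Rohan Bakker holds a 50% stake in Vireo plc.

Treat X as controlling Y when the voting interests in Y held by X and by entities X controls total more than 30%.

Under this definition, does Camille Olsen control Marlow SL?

Camille holds 33% of Vireo, so Camille controls Vireo.
Camille holds 100% of Ardent, so Camille controls Ardent.
Neither Camille nor any entity Camille controls holds any voting interest in Marlow.
So Camille does not control Marlow.

No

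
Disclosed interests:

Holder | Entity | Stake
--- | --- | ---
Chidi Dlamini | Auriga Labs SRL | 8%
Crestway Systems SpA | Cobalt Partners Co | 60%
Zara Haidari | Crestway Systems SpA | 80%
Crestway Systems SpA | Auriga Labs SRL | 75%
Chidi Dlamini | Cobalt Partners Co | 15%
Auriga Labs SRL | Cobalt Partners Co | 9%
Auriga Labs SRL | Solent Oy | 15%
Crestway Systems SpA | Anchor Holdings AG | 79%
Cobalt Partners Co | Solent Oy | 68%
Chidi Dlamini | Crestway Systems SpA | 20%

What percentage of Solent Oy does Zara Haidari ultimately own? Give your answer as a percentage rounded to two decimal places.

Zara reaches Solent along 3 paths.
Via Crestway → Auriga: 80% × 75% × 15% = 9%.
Via Crestway → Cobalt: 80% × 60% × 68% = 32.64%.
Via Crestway → Auriga → Cobalt: 80% × 75% × 9% × 68% = 3.672%.
Total: 9% + 32.64% + 3.672% = 45.312%.
Rounded: 45.31%.

45.31%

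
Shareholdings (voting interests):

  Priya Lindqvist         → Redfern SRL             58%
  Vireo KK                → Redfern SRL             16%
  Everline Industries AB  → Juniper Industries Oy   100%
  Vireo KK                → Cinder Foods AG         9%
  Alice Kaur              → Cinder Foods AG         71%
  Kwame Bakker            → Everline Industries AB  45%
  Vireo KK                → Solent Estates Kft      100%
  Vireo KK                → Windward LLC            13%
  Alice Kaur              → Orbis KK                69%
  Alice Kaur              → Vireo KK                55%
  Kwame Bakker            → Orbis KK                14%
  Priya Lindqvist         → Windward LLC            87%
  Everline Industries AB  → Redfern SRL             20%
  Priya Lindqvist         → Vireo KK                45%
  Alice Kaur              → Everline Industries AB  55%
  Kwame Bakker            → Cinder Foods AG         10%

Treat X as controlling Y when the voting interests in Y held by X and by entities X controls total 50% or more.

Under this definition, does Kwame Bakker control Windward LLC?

Kwame's largest direct stake is 45% in Everline, which does not meet the threshold, so Kwame controls no company.
Neither Kwame nor any entity Kwame controls holds any voting interest in Windward.
So Kwame does not control Windward.

No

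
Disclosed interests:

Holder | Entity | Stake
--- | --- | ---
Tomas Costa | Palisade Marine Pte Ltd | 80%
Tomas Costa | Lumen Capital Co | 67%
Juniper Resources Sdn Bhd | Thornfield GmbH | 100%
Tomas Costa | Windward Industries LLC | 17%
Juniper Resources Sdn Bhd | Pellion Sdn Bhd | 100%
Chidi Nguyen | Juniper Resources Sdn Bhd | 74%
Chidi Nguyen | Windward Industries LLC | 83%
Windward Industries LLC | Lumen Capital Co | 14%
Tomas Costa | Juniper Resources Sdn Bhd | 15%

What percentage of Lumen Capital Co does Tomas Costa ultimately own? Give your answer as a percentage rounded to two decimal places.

Tomas reaches Lumen along 2 paths.
Via Windward: 17% × 14% = 2.38%.
Direct stake: 67% = 67%.
Total: 2.38% + 67% = 69.38%.

69.38%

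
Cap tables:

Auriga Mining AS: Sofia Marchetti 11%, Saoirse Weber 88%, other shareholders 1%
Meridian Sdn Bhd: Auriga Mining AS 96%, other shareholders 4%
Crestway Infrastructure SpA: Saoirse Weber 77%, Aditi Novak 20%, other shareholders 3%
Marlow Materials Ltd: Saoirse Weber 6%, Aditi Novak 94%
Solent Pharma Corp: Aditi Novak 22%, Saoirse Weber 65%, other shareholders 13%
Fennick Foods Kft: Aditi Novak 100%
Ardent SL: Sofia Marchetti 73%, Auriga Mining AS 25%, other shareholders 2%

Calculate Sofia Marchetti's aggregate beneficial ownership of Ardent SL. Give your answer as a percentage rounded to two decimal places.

Sofia reaches Ardent along 2 paths.
Direct stake: 73% = 73%.
Via Auriga: 11% × 25% = 2.75%.
Total: 73% + 2.75% = 75.75%.

75.75%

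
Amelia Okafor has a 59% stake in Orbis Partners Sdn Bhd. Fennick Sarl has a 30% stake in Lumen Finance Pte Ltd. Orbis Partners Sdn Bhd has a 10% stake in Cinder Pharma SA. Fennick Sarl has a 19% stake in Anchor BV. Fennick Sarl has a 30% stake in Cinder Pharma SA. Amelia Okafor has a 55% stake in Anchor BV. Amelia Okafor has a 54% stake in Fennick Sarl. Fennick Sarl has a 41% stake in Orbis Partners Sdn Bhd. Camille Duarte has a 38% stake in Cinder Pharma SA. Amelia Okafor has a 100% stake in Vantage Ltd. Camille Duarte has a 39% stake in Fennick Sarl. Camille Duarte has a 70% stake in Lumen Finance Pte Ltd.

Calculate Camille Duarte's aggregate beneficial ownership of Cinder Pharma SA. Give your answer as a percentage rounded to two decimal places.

51.30%

Camille reaches Cinder along 3 paths.
Direct stake: 38% = 38%.
Via Fennick → Orbis: 39% × 41% × 10% = 1.599%.
Via Fennick: 39% × 30% = 11.7%.
Total: 38% + 1.599% + 11.7% = 51.299%.
Rounded: 51.30%.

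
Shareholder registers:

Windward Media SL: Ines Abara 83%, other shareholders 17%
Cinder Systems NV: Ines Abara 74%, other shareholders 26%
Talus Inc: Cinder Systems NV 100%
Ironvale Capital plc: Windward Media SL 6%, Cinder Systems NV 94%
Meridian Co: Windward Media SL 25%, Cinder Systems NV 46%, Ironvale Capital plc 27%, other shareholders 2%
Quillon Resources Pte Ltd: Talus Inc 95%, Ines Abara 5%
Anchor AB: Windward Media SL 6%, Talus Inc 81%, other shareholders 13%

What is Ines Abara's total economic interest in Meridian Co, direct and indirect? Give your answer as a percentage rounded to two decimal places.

74.92%

Ines reaches Meridian along 4 paths.
Via Windward: 83% × 25% = 20.75%.
Via Cinder: 74% × 46% = 34.04%.
Via Windward → Ironvale: 83% × 6% × 27% = 1.3446%.
Via Cinder → Ironvale: 74% × 94% × 27% = 18.7812%.
Total: 20.75% + 34.04% + 1.3446% + 18.7812% = 74.9158%.
Rounded: 74.92%.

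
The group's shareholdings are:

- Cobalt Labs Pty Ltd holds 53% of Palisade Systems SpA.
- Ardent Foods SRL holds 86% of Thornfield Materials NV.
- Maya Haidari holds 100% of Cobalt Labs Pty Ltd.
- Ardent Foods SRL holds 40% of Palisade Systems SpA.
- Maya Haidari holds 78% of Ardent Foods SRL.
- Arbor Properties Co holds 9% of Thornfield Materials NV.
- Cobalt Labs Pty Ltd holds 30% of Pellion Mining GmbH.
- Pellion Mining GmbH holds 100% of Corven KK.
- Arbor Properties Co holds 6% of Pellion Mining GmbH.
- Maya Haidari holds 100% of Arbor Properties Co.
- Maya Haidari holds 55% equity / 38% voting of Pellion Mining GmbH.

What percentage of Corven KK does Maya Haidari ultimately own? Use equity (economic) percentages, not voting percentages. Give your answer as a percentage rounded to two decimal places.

Maya reaches Corven along 3 paths.
Via Pellion: 55% × 100% = 55%.
Via Arbor → Pellion: 100% × 6% × 100% = 6%.
Via Cobalt → Pellion: 100% × 30% × 100% = 30%.
Total: 55% + 6% + 30% = 91%.
Rounded: 91.00%.

91.00%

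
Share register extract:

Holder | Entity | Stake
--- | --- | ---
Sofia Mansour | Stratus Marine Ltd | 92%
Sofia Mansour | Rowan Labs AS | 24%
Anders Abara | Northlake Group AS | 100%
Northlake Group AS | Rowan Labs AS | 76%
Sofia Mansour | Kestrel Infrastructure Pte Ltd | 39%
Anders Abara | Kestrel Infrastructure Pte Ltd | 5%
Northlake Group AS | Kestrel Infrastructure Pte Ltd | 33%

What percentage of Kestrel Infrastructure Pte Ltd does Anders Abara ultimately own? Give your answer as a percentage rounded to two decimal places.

38.00%

Anders reaches Kestrel along 2 paths.
Direct stake: 5% = 5%.
Via Northlake: 100% × 33% = 33%.
Total: 5% + 33% = 38%.
Rounded: 38.00%.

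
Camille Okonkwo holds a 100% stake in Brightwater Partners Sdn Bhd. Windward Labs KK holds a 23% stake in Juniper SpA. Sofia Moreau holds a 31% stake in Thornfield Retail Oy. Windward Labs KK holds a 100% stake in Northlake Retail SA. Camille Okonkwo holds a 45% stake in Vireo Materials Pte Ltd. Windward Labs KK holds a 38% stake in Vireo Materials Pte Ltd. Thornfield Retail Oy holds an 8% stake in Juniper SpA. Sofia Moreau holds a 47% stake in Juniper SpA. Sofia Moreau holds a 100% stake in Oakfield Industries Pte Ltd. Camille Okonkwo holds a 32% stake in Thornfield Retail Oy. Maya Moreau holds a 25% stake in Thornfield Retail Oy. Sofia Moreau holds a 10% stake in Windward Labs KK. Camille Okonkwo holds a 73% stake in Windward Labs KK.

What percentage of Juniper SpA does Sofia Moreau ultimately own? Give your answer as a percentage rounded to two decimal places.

51.78%

Sofia reaches Juniper along 3 paths.
Via Windward: 10% × 23% = 2.3%.
Direct stake: 47% = 47%.
Via Thornfield: 31% × 8% = 2.48%.
Total: 2.3% + 47% + 2.48% = 51.78%.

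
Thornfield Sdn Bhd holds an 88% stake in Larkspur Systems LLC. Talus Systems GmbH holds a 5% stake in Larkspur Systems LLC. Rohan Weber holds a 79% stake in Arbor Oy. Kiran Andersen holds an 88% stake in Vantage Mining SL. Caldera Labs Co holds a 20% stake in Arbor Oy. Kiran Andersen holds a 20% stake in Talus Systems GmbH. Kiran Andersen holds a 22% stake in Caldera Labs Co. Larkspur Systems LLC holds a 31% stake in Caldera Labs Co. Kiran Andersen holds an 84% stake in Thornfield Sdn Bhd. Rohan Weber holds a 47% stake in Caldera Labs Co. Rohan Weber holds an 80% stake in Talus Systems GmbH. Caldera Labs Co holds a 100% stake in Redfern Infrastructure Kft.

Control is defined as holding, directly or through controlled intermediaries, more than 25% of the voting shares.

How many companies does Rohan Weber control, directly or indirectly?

4

Rohan holds 80% of Talus, so Rohan controls Talus.
Rohan holds 47% of Caldera, so Rohan controls Caldera.
Caldera and Rohan together hold 20% + 79% = 99% of Arbor, so Rohan controls Arbor.
Caldera holds 100% of Redfern, so Rohan controls Redfern.
No other company's threshold is met.
Rohan controls 4 companies.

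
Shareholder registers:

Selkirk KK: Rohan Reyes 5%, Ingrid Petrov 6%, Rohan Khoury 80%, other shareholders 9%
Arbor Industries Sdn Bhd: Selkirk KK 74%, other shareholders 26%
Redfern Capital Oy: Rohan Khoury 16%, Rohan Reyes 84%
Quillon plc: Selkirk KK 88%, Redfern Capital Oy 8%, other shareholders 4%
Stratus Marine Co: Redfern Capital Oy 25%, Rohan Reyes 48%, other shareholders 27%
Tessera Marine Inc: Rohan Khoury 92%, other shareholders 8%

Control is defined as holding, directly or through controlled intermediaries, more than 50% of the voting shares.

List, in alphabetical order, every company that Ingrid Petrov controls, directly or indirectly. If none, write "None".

Ingrid's largest direct stake is 6% in Selkirk, which does not meet the threshold.

None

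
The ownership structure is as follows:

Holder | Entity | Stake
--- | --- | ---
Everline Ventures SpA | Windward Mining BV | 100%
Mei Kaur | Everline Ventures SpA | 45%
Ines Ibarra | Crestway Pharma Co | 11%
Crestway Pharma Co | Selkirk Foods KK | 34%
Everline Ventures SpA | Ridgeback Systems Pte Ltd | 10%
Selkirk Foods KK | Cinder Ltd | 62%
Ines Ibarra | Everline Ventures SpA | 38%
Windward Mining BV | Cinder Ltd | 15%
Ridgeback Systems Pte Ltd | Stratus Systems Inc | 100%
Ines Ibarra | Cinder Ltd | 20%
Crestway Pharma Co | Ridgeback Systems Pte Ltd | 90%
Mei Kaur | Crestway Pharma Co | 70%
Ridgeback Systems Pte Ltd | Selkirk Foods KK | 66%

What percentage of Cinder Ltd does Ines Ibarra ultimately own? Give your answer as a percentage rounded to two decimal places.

Ines reaches Cinder along 5 paths.
Via Crestway → Selkirk: 11% × 34% × 62% = 2.3188%.
Via Crestway → Ridgeback → Selkirk: 11% × 90% × 66% × 62% = 4.05108%.
Via Everline → Ridgeback → Selkirk: 38% × 10% × 66% × 62% = 1.55496%.
Via Everline → Windward: 38% × 100% × 15% = 5.7%.
Direct stake: 20% = 20%.
Total: 2.3188% + 4.05108% + 1.55496% + 5.7% + 20% = 33.62484%.
Rounded: 33.62%.

33.62%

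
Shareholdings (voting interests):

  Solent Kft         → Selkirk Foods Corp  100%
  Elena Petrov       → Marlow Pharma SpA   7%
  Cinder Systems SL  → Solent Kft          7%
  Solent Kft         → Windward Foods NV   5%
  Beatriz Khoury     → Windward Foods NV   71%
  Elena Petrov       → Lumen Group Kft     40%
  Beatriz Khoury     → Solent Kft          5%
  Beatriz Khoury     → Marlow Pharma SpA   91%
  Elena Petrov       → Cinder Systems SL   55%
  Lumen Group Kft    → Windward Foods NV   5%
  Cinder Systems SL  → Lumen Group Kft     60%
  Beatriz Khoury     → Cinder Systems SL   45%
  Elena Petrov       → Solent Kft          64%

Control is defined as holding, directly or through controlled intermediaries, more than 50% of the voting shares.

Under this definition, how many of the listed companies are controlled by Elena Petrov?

Elena holds 55% of Cinder, so Elena controls Cinder.
Elena and Cinder together hold 40% + 60% = 100% of Lumen, so Elena controls Lumen.
Elena and Cinder together hold 64% + 7% = 71% of Solent, so Elena controls Solent.
Solent holds 100% of Selkirk, so Elena controls Selkirk.
No other company's threshold is met.
Elena controls 4 companies.

4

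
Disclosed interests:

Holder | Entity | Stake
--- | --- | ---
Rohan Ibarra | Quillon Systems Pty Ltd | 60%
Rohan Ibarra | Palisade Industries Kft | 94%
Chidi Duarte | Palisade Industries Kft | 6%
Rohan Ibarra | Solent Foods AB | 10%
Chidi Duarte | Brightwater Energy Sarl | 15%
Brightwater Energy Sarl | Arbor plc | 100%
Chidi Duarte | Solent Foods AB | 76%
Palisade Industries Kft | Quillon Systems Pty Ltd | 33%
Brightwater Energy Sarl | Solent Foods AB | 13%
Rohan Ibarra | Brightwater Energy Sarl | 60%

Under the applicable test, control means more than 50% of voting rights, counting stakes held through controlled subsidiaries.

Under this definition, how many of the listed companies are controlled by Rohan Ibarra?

4

Rohan holds 94% of Palisade, so Rohan controls Palisade.
Rohan holds 60% of Brightwater, so Rohan controls Brightwater.
Rohan and Palisade together hold 60% + 33% = 93% of Quillon, so Rohan controls Quillon.
Brightwater holds 100% of Arbor, so Rohan controls Arbor.
No other company's threshold is met.
Rohan controls 4 companies.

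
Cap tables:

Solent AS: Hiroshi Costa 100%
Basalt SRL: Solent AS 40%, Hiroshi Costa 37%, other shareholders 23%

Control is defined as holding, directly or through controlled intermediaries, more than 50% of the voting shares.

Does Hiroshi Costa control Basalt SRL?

Yes

Hiroshi holds 100% of Solent, so Hiroshi controls Solent.
Solent and Hiroshi together hold 40% + 37% = 77% of Basalt, so Hiroshi controls Basalt.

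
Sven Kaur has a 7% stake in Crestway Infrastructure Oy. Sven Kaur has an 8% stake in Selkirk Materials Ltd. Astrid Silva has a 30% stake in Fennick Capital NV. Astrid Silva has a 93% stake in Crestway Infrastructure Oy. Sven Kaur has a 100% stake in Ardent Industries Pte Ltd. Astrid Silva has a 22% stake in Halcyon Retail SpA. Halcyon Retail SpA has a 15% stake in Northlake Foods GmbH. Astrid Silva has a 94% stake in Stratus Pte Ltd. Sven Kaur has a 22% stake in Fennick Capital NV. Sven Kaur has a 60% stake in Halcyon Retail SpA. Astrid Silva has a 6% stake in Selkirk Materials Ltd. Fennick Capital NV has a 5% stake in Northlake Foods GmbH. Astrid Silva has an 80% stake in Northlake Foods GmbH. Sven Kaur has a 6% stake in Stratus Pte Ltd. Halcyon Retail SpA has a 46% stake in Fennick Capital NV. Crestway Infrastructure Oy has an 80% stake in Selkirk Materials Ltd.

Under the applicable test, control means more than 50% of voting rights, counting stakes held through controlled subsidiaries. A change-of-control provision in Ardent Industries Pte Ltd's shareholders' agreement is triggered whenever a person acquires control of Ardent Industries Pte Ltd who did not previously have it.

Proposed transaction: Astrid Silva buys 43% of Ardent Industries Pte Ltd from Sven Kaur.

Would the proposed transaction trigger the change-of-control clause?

No

The purchase adds only to Astrid's holdings (Sven's stake shrinks), so Astrid is the only person who could newly come to control Ardent.
Astrid holds 93% of Crestway, so Astrid controls Crestway.
Astrid holds 94% of Stratus, so Astrid controls Stratus.
Astrid holds 80% of Northlake, so Astrid controls Northlake.
Crestway and Astrid together hold 80% + 6% = 86% of Selkirk, so Astrid controls Selkirk.
Neither Astrid nor any entity Astrid controls holds any voting interest in Ardent.
So before the transaction, Astrid does not control Ardent.
After the purchase, Astrid holds 43% of Ardent directly, and Sven's stake falls to 57%.
After the transaction, Astrid's side holds 43% of Ardent, not > 50%, so Astrid still does not control Ardent.
No new person acquires control, so the clause is not triggered.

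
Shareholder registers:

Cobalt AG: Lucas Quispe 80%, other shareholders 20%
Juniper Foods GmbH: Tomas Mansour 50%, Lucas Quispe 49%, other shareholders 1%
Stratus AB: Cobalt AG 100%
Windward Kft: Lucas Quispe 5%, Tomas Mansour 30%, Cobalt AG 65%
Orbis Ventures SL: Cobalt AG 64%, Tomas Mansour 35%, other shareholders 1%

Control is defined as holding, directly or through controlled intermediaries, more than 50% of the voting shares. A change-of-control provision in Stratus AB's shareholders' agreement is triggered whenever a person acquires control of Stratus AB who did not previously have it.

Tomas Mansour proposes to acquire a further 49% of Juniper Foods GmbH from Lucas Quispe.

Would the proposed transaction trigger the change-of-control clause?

The purchase adds only to Tomas's holdings (Lucas's stake shrinks), so Tomas is the only person who could newly come to control Stratus.
Tomas's largest direct stake is 50% in Juniper, which does not meet the threshold, so Tomas controls no company.
Neither Tomas nor any entity Tomas controls holds any voting interest in Stratus.
So before the transaction, Tomas does not control Stratus.
After the purchase, Tomas's direct stake in Juniper rises to 50% + 49% = 99%, and Lucas's stake falls to 0%.
Tomas holds 99% of Juniper, so Tomas controls Juniper.
After the transaction, neither Tomas nor any entity Tomas controls holds a voting interest in Stratus, so Tomas still does not control it.
No new person acquires control, so the clause is not triggered.

No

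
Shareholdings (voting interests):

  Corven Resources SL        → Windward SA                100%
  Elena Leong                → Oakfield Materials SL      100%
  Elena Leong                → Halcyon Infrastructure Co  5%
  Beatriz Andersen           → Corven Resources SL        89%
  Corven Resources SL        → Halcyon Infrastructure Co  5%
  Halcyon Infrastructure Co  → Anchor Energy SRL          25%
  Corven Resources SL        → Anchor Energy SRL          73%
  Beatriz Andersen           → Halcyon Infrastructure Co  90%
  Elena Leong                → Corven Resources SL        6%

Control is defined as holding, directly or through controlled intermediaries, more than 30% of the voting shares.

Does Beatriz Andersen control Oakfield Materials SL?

Beatriz holds 89% of Corven, so Beatriz controls Corven.
Beatriz and Corven together hold 90% + 5% = 95% of Halcyon, so Beatriz controls Halcyon.
Corven and Halcyon together hold 73% + 25% = 98% of Anchor, so Beatriz controls Anchor.
Corven holds 100% of Windward, so Beatriz controls Windward.
Neither Beatriz nor any entity Beatriz controls holds any voting interest in Oakfield.
So Beatriz does not control Oakfield.

No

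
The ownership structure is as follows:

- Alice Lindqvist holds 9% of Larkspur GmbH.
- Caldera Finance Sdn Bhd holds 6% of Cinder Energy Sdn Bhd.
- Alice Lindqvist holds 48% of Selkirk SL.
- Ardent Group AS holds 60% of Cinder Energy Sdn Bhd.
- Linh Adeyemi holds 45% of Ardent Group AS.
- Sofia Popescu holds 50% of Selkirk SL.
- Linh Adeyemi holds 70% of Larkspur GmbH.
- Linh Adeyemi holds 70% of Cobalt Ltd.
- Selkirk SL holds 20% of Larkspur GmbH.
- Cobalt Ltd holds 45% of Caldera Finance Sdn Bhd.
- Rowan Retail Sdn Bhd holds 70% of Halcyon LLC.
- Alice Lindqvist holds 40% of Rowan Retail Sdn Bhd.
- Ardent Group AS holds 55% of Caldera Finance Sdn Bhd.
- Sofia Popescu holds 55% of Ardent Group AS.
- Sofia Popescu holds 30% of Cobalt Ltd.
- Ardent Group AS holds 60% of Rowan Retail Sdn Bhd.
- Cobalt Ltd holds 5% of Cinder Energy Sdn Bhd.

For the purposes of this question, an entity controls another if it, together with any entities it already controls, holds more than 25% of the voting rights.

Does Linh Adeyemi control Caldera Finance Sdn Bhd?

Linh holds 45% of Ardent, so Linh controls Ardent.
Linh holds 70% of Cobalt, so Linh controls Cobalt.
Cobalt and Ardent together hold 45% + 55% = 100% of Caldera, so Linh controls Caldera.

Yes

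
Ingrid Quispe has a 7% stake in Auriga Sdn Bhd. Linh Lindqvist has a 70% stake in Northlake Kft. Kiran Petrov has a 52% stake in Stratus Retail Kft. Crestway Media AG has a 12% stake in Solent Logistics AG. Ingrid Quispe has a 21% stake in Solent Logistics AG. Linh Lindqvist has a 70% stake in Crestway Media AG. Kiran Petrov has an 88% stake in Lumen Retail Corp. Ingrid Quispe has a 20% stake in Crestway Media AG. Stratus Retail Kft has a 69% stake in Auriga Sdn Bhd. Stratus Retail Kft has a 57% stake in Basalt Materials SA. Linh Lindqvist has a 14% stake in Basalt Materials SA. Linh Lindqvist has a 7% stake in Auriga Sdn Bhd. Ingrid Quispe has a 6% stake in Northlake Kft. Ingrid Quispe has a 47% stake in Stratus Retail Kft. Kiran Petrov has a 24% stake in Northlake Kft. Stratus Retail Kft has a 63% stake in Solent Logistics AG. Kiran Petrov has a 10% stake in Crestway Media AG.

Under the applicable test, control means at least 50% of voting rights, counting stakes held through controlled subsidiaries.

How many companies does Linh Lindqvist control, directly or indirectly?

2

Linh holds 70% of Northlake, so Linh controls Northlake.
Linh holds 70% of Crestway, so Linh controls Crestway.
No other company's threshold is met.
Linh controls 2 companies.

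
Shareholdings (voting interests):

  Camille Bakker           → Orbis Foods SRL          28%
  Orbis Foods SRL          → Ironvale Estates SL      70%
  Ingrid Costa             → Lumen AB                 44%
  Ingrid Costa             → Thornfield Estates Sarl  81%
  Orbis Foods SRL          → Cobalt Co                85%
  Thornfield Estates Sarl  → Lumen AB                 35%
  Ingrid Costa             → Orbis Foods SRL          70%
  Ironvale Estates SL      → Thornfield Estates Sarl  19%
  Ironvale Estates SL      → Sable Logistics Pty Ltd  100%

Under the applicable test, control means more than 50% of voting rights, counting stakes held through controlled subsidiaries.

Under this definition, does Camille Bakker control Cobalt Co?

Camille's largest direct stake is 28% in Orbis, which does not meet the threshold, so Camille controls no company.
Neither Camille nor any entity Camille controls holds any voting interest in Cobalt.
So Camille does not control Cobalt.

No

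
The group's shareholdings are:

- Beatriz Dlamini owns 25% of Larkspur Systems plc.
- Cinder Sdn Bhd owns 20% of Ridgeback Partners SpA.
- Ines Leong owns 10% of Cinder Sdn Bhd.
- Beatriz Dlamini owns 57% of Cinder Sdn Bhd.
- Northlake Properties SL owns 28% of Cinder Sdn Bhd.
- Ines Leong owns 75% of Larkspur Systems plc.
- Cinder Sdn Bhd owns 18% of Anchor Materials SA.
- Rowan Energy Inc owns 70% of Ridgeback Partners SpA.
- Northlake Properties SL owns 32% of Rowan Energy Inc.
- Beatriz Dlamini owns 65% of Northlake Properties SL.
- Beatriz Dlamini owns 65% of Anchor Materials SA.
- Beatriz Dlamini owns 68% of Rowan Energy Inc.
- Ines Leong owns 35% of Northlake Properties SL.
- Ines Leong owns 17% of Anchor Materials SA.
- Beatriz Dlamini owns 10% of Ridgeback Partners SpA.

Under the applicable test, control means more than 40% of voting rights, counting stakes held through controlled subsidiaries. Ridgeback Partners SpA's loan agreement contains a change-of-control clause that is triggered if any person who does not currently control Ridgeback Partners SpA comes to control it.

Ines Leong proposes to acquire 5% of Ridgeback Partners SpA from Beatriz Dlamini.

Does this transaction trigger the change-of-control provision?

No

The purchase adds only to Ines's holdings (Beatriz's stake shrinks), so Ines is the only person who could newly come to control Ridgeback.
Ines holds 75% of Larkspur, so Ines controls Larkspur.
Neither Ines nor any entity Ines controls holds any voting interest in Ridgeback.
So before the transaction, Ines does not control Ridgeback.
After the purchase, Ines holds 5% of Ridgeback directly, and Beatriz's stake falls to 5%.
After the transaction, Ines's side holds 5% of Ridgeback, not > 40%, so Ines still does not control Ridgeback.
No new person acquires control, so the clause is not triggered.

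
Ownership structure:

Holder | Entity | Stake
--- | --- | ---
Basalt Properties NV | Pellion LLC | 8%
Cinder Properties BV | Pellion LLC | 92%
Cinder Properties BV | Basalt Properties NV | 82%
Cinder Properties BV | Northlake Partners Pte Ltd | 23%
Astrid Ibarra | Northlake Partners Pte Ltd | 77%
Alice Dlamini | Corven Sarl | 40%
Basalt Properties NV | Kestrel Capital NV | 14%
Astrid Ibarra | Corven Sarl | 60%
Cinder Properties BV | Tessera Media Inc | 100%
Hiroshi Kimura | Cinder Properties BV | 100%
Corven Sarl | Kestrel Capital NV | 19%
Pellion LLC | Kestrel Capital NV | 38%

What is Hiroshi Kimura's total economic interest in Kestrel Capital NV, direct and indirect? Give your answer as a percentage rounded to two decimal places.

Hiroshi reaches Kestrel along 3 paths.
Via Cinder → Basalt: 100% × 82% × 14% = 11.48%.
Via Cinder → Pellion: 100% × 92% × 38% = 34.96%.
Via Cinder → Basalt → Pellion: 100% × 82% × 8% × 38% = 2.4928%.
Total: 11.48% + 34.96% + 2.4928% = 48.9328%.
Rounded: 48.93%.

48.93%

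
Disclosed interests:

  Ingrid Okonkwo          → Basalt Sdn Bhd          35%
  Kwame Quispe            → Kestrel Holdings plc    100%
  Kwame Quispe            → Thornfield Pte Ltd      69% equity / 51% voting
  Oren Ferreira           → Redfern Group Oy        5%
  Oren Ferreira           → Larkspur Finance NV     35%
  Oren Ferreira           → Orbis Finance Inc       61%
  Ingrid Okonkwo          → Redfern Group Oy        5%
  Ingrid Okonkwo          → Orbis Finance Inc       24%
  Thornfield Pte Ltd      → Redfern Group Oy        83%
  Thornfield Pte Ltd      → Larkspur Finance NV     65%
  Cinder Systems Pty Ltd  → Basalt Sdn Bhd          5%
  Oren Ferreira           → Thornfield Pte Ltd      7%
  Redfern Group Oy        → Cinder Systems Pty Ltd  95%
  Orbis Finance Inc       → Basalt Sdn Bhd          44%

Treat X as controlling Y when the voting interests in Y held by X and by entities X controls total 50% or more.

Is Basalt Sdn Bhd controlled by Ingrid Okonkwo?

No

Ingrid's largest direct stake is 35% in Basalt, which does not meet the threshold, so Ingrid controls no company.
In Basalt, Ingrid's side holds only 35%, not ≥ 50%.
So Ingrid does not control Basalt.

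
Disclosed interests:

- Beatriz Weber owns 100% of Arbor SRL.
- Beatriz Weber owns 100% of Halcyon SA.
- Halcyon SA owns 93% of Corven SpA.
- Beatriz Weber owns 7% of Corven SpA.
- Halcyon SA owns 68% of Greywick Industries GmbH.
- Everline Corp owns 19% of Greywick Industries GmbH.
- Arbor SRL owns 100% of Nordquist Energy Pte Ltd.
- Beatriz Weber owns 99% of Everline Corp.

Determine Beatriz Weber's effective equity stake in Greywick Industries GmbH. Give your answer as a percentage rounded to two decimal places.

Beatriz reaches Greywick along 2 paths.
Via Everline: 99% × 19% = 18.81%.
Via Halcyon: 100% × 68% = 68%.
Total: 18.81% + 68% = 86.81%.

86.81%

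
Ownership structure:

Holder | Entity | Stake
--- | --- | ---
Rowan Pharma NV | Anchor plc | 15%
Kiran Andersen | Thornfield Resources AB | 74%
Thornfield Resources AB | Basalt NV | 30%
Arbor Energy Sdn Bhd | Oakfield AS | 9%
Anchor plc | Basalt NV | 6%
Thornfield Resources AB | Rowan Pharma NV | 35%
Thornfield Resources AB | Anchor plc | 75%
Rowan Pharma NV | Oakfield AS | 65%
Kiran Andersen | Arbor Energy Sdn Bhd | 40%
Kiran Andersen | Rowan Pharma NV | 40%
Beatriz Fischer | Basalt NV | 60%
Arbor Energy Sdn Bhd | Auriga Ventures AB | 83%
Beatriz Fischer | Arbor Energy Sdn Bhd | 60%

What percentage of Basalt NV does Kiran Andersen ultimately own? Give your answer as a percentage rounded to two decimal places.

Kiran reaches Basalt along 4 paths.
Via Thornfield: 74% × 30% = 22.2%.
Via Rowan → Anchor: 40% × 15% × 6% = 0.36%.
Via Thornfield → Rowan → Anchor: 74% × 35% × 15% × 6% = 0.2331%.
Via Thornfield → Anchor: 74% × 75% × 6% = 3.33%.
Total: 22.2% + 0.36% + 0.2331% + 3.33% = 26.1231%.
Rounded: 26.12%.

26.12%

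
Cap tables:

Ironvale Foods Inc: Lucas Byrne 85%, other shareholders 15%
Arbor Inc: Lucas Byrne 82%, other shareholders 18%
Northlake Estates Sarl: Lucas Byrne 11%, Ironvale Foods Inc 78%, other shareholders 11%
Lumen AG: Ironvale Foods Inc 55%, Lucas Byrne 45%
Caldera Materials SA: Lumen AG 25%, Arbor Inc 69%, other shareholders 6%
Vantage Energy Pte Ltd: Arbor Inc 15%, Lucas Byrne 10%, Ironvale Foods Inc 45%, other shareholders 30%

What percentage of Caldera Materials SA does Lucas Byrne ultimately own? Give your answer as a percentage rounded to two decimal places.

Lucas reaches Caldera along 3 paths.
Via Ironvale → Lumen: 85% × 55% × 25% = 11.6875%.
Via Lumen: 45% × 25% = 11.25%.
Via Arbor: 82% × 69% = 56.58%.
Total: 11.6875% + 11.25% + 56.58% = 79.5175%.
Rounded: 79.52%.

79.52%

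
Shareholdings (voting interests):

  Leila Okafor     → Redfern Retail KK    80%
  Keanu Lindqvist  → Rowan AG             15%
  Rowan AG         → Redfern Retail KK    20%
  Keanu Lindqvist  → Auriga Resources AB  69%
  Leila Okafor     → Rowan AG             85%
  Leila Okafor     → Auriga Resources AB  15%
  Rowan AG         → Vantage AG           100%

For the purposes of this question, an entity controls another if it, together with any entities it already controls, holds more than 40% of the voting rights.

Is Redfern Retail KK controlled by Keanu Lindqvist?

Keanu holds 69% of Auriga, so Keanu controls Auriga.
Neither Keanu nor any entity Keanu controls holds any voting interest in Redfern.
So Keanu does not control Redfern.

No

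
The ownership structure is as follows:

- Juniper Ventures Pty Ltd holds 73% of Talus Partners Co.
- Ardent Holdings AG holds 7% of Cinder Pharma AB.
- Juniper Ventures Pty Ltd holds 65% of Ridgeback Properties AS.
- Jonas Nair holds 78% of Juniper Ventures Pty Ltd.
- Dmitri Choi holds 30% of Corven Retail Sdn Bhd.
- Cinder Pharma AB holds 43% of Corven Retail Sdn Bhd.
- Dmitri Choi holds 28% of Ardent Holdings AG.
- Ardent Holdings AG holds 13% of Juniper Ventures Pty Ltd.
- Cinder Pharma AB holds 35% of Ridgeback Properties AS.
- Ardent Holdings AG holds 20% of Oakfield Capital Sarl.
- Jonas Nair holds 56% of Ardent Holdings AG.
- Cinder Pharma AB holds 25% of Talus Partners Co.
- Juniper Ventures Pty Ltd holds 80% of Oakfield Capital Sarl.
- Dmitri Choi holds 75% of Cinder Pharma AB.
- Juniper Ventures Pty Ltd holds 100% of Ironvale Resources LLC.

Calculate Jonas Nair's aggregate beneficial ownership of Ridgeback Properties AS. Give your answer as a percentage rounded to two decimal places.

56.80%

Jonas reaches Ridgeback along 3 paths.
Via Juniper: 78% × 65% = 50.7%.
Via Ardent → Juniper: 56% × 13% × 65% = 4.732%.
Via Ardent → Cinder: 56% × 7% × 35% = 1.372%.
Total: 50.7% + 4.732% + 1.372% = 56.804%.
Rounded: 56.80%.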